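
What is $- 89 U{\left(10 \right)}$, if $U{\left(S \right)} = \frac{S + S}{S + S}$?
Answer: $-89$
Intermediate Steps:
$U{\left(S \right)} = 1$ ($U{\left(S \right)} = \frac{2 S}{2 S} = 2 S \frac{1}{2 S} = 1$)
$- 89 U{\left(10 \right)} = \left(-89\right) 1 = -89$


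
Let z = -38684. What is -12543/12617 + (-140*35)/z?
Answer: -2860744/3297811 ≈ -0.86747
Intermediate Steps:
-12543/12617 + (-140*35)/z = -12543/12617 - 140*35/(-38684) = -12543*1/12617 - 4900*(-1/38684) = -339/341 + 1225/9671 = -2860744/3297811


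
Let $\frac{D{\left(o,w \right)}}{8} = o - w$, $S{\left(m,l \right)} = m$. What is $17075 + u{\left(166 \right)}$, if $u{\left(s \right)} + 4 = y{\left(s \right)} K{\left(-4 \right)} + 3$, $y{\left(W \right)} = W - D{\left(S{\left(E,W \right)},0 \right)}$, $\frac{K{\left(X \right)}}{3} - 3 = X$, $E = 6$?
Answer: $16720$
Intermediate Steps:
$K{\left(X \right)} = 9 + 3 X$
$D{\left(o,w \right)} = - 8 w + 8 o$ ($D{\left(o,w \right)} = 8 \left(o - w\right) = - 8 w + 8 o$)
$y{\left(W \right)} = -48 + W$ ($y{\left(W \right)} = W - \left(\left(-8\right) 0 + 8 \cdot 6\right) = W - \left(0 + 48\right) = W - 48 = -48 + W$)
$u{\left(s \right)} = 143 - 3 s$ ($u{\left(s \right)} = -4 + \left(\left(-48 + s\right) \left(9 + 3 \left(-4\right)\right) + 3\right) = -4 + \left(\left(-48 + s\right) \left(9 - 12\right) + 3\right) = -4 + \left(\left(-48 + s\right) \left(-3\right) + 3\right) = -4 + \left(\left(144 - 3 s\right) + 3\right) = -4 - \left(-147 + 3 s\right) = 143 - 3 s$)
$17075 + u{\left(166 \right)} = 17075 + \left(143 - 498\right) = 17075 - 355 = 16720$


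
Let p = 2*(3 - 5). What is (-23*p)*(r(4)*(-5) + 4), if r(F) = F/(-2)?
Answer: 1288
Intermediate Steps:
r(F) = -F/2 (r(F) = F*(-½) = -F/2)
p = -4 (p = 2*(-2) = -4)
(-23*p)*(r(4)*(-5) + 4) = (-23*(-4))*(-½*4*(-5) + 4) = 92*(-2*(-5) + 4) = 92*(10 + 4) = 92*14 = 1288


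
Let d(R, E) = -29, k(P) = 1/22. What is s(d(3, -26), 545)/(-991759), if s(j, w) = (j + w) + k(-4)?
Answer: -11353/21818698 ≈ -0.00052033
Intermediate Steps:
k(P) = 1/22
s(j, w) = 1/22 + j + w (s(j, w) = (j + w) + 1/22 = 1/22 + j + w)
s(d(3, -26), 545)/(-991759) = (1/22 - 29 + 545)/(-991759) = (11353/22)*(-1/991759) = -11353/21818698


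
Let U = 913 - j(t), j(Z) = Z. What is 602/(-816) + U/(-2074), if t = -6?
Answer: -29389/24888 ≈ -1.1809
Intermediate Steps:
U = 919 (U = 913 - 1*(-6) = 913 + 6 = 919)
602/(-816) + U/(-2074) = 602/(-816) + 919/(-2074) = 602*(-1/816) + 919*(-1/2074) = -301/408 - 919/2074 = -29389/24888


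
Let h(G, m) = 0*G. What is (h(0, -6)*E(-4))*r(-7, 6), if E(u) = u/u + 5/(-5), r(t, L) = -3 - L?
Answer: 0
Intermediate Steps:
h(G, m) = 0
E(u) = 0 (E(u) = 1 + 5*(-⅕) = 1 - 1 = 0)
(h(0, -6)*E(-4))*r(-7, 6) = (0*0)*(-3 - 1*6) = 0*(-3 - 6) = 0*(-9) = 0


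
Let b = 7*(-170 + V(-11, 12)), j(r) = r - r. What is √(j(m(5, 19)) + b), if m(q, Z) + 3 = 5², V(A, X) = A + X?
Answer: 13*I*√7 ≈ 34.395*I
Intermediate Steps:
m(q, Z) = 22 (m(q, Z) = -3 + 5² = -3 + 25 = 22)
j(r) = 0
b = -1183 (b = 7*(-170 + (-11 + 12)) = 7*(-170 + 1) = 7*(-169) = -1183)
√(j(m(5, 19)) + b) = √(0 - 1183) = √(-1183) = 13*I*√7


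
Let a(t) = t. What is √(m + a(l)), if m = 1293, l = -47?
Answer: √1246 ≈ 35.299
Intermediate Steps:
√(m + a(l)) = √(1293 - 47) = √1246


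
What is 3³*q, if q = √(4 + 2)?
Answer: 27*√6 ≈ 66.136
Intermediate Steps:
q = √6 ≈ 2.4495
3³*q = 3³*√6 = 27*√6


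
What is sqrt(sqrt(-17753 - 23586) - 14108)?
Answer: sqrt(-14108 + I*sqrt(41339)) ≈ 0.8559 + 118.78*I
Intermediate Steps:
sqrt(sqrt(-17753 - 23586) - 14108) = sqrt(sqrt(-41339) - 14108) = sqrt(I*sqrt(41339) - 14108) = sqrt(-14108 + I*sqrt(41339))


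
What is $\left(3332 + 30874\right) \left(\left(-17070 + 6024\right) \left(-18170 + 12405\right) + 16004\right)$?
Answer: $2178792011964$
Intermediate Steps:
$\left(3332 + 30874\right) \left(\left(-17070 + 6024\right) \left(-18170 + 12405\right) + 16004\right) = 34206 \left(\left(-11046\right) \left(-5765\right) + 16004\right) = 34206 \left(63680190 + 16004\right) = 34206 \cdot 63696194 = 2178792011964$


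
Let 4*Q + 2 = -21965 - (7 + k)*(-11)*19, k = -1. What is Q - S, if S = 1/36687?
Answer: -759897835/146748 ≈ -5178.3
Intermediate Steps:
S = 1/36687 ≈ 2.7258e-5
Q = -20713/4 (Q = -1/2 + (-21965 - (7 - 1)*(-11)*19)/4 = -1/2 + (-21965 - 6*(-11)*19)/4 = -1/2 + (-21965 - (-66)*19)/4 = -1/2 + (-21965 - 1*(-1254))/4 = -1/2 + (-21965 + 1254)/4 = -1/2 + (1/4)*(-20711) = -1/2 - 20711/4 = -20713/4 ≈ -5178.3)
Q - S = -20713/4 - 1*1/36687 = -20713/4 - 1/36687 = -759897835/146748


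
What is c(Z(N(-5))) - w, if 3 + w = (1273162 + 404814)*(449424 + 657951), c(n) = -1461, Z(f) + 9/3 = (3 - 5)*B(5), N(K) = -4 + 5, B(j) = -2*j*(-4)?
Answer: -1858148674458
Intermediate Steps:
B(j) = 8*j
N(K) = 1
Z(f) = -83 (Z(f) = -3 + (3 - 5)*(8*5) = -3 - 2*40 = -3 - 80 = -83)
w = 1858148672997 (w = -3 + (1273162 + 404814)*(449424 + 657951) = -3 + 1677976*1107375 = -3 + 1858148673000 = 1858148672997)
c(Z(N(-5))) - w = -1461 - 1*1858148672997 = -1461 - 1858148672997 = -1858148674458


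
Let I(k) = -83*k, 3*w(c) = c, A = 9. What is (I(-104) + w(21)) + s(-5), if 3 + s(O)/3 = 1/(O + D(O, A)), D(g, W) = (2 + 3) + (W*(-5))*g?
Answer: 647251/75 ≈ 8630.0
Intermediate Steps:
w(c) = c/3
D(g, W) = 5 - 5*W*g (D(g, W) = 5 + (-5*W)*g = 5 - 5*W*g)
s(O) = -9 + 3/(5 - 44*O) (s(O) = -9 + 3/(O + (5 - 5*9*O)) = -9 + 3/(O + (5 - 45*O)) = -9 + 3/(5 - 44*O))
(I(-104) + w(21)) + s(-5) = (-83*(-104) + (⅓)*21) + 6*(7 - 66*(-5))/(-5 + 44*(-5)) = (8632 + 7) + 6*(7 + 330)/(-5 - 220) = 8639 + 6*337/(-225) = 8639 + 6*(-1/225)*337 = 8639 - 674/75 = 647251/75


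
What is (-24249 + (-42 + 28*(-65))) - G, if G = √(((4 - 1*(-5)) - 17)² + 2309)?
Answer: -26111 - √2373 ≈ -26160.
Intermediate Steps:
G = √2373 (G = √(((4 + 5) - 17)² + 2309) = √((9 - 17)² + 2309) = √((-8)² + 2309) = √(64 + 2309) = √2373 ≈ 48.713)
(-24249 + (-42 + 28*(-65))) - G = (-24249 + (-42 + 28*(-65))) - √2373 = (-24249 + (-42 - 1820)) - √2373 = (-24249 - 1862) - √2373 = -26111 - √2373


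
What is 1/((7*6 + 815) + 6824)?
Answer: 1/7681 ≈ 0.00013019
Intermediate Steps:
1/((7*6 + 815) + 6824) = 1/((42 + 815) + 6824) = 1/(857 + 6824) = 1/7681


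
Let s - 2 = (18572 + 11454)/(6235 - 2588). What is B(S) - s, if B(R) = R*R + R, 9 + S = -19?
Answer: 2719812/3647 ≈ 745.77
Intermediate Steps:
S = -28 (S = -9 - 19 = -28)
s = 37320/3647 (s = 2 + (18572 + 11454)/(6235 - 2588) = 2 + 30026/3647 = 37320/3647 ≈ 10.233)
B(R) = R + R² (B(R) = R² + R = R + R²)
B(S) - s = -28*(1 - 28) - 1*37320/3647 = -28*(-27) - 37320/3647 = 756 - 37320/3647 = 2719812/3647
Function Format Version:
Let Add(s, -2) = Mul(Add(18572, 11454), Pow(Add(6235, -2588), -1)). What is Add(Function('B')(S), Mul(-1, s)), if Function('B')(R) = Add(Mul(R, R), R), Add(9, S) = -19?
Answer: Rational(2719812, 3647) ≈ 745.77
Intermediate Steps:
S = -28 (S = Add(-9, -19) = -28)
s = Rational(37320, 3647) (s = Add(2, Mul(Add(18572, 11454), Pow(Add(6235, -2588), -1))) = Add(2, Mul(30026, Pow(3647, -1))) = Add(2, Mul(30026, Rational(1, 3647))) = Add(2, Rational(30026, 3647)) = Rational(37320, 3647) ≈ 10.233)
Function('B')(R) = Add(R, Pow(R, 2)) (Function('B')(R) = Add(Pow(R, 2), R) = Add(R, Pow(R, 2)))
Add(Function('B')(S), Mul(-1, s)) = Add(Mul(-28, Add(1, -28)), Mul(-1, Rational(37320, 3647))) = Add(Mul(-28, -27), Rational(-37320, 3647)) = Add(756, Rational(-37320, 3647)) = Rational(2719812, 3647)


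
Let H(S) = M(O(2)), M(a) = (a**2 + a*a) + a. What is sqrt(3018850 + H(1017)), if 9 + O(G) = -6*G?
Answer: sqrt(3019711) ≈ 1737.7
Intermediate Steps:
O(G) = -9 - 6*G
M(a) = a + 2*a**2 (M(a) = (a**2 + a**2) + a = 2*a**2 + a = a + 2*a**2)
H(S) = 861 (H(S) = (-9 - 6*2)*(1 + 2*(-9 - 6*2)) = (-9 - 12)*(1 + 2*(-9 - 12)) = -21*(1 + 2*(-21)) = -21*(1 - 42) = -21*(-41) = 861)
sqrt(3018850 + H(1017)) = sqrt(3018850 + 861) = sqrt(3019711)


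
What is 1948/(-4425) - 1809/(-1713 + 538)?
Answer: 228637/207975 ≈ 1.0993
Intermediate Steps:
1948/(-4425) - 1809/(-1713 + 538) = 1948*(-1/4425) - 1809/(-1175) = -1948/4425 - 1809*(-1/1175) = -1948/4425 + 1809/1175 = 228637/207975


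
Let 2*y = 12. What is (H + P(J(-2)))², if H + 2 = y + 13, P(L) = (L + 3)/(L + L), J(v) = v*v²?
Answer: 76729/256 ≈ 299.72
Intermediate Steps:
J(v) = v³
y = 6 (y = (½)*12 = 6)
P(L) = (3 + L)/(2*L) (P(L) = (3 + L)/((2*L)) = (3 + L)*(1/(2*L)) = (3 + L)/(2*L))
H = 17 (H = -2 + (6 + 13) = -2 + 19 = 17)
(H + P(J(-2)))² = (17 + (3 + (-2)³)/(2*((-2)³)))² = (17 + (½)*(3 - 8)/(-8))² = (17 + (½)*(-⅛)*(-5))² = (17 + 5/16)² = (277/16)² = 76729/256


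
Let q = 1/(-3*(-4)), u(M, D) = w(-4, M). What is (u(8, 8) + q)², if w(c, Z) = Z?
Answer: 9409/144 ≈ 65.340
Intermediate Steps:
u(M, D) = M
q = 1/12 ≈ 0.083333
(u(8, 8) + q)² = (8 + 1/12)² = (97/12)² = 9409/144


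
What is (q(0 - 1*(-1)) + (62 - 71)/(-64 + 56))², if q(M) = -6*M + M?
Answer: 961/64 ≈ 15.016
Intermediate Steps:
q(M) = -5*M
(q(0 - 1*(-1)) + (62 - 71)/(-64 + 56))² = (-5*(0 - 1*(-1)) + (62 - 71)/(-64 + 56))² = (-5*(0 + 1) - 9/(-8))² = (-5*1 - 9*(-⅛))² = (-5 + 9/8)² = (-31/8)² = 961/64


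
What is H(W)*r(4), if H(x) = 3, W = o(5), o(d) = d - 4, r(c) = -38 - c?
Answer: -126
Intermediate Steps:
o(d) = -4 + d
W = 1 (W = -4 + 5 = 1)
H(W)*r(4) = 3*(-38 - 1*4) = 3*(-38 - 4) = 3*(-42) = -126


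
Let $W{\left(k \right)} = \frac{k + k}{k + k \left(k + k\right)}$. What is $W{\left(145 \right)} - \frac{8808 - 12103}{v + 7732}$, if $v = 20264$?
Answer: $\frac{338279}{2715612} \approx 0.12457$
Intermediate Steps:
$W{\left(k \right)} = \frac{2 k}{k + 2 k^{2}}$ ($W{\left(k \right)} = \frac{2 k}{k + k 2 k} = \frac{2 k}{k + 2 k^{2}}$)
$W{\left(145 \right)} - \frac{8808 - 12103}{v + 7732} = \frac{2}{1 + 2 \cdot 145} - \frac{8808 - 12103}{20264 + 7732} = \frac{2}{1 + 290} - - \frac{3295}{27996} = \frac{2}{291} - \left(-3295\right) \frac{1}{27996} = 2 \cdot \frac{1}{291} - - \frac{3295}{27996} = \frac{2}{291} + \frac{3295}{27996} = \frac{338279}{2715612}$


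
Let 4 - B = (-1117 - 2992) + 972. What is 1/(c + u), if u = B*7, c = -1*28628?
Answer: -1/6641 ≈ -0.00015058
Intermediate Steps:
B = 3141 (B = 4 - ((-1117 - 2992) + 972) = 4 - (-4109 + 972) = 4 - 1*(-3137) = 4 + 3137 = 3141)
c = -28628
u = 21987 (u = 3141*7 = 21987)
1/(c + u) = 1/(-28628 + 21987) = 1/(-6641) = -1/6641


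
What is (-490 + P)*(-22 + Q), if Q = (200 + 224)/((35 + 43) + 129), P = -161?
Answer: 896210/69 ≈ 12989.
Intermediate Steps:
Q = 424/207 (Q = 424/(78 + 129) = 424/207 ≈ 2.0483)
(-490 + P)*(-22 + Q) = (-490 - 161)*(-22 + 424/207) = -651*(-4130/207) = 896210/69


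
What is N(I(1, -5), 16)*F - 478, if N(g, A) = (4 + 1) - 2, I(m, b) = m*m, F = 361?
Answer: 605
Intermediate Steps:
I(m, b) = m²
N(g, A) = 3 (N(g, A) = 5 - 2 = 3)
N(I(1, -5), 16)*F - 478 = 3*361 - 478 = 1083 - 478 = 605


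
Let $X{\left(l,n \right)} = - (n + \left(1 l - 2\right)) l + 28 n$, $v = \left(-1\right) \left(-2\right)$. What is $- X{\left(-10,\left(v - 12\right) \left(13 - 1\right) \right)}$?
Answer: $4680$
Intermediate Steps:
$v = 2$
$X{\left(l,n \right)} = 28 n + l \left(2 - l - n\right)$ ($X{\left(l,n \right)} = - (n + \left(l - 2\right)) l + 28 n = - (n + \left(-2 + l\right)) l + 28 n = - (-2 + l + n) l + 28 n = \left(2 - l - n\right) l + 28 n = l \left(2 - l - n\right) + 28 n = 28 n + l \left(2 - l - n\right)$)
$- X{\left(-10,\left(v - 12\right) \left(13 - 1\right) \right)} = - (- \left(-10\right)^{2} + 2 \left(-10\right) + 28 \left(2 - 12\right) \left(13 - 1\right) - - 10 \left(2 - 12\right) \left(13 - 1\right)) = - (\left(-1\right) 100 - 20 + 28 \left(\left(-10\right) 12\right) - - 10 \left(\left(-10\right) 12\right)) = - (-100 - 20 + 28 \left(-120\right) - \left(-10\right) \left(-120\right)) = - (-100 - 20 - 3360 - 1200) = \left(-1\right) \left(-4680\right) = 4680$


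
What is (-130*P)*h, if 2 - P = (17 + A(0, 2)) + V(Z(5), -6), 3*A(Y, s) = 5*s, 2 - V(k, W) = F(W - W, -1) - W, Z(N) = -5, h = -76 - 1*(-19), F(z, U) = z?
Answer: -106210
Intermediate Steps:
h = -57 (h = -76 + 19 = -57)
V(k, W) = 2 + W (V(k, W) = 2 - ((W - W) - W) = 2 - (0 - W) = 2 - (-1)*W = 2 + W)
A(Y, s) = 5*s/3 (A(Y, s) = (5*s)/3 = 5*s/3)
P = -43/3 (P = 2 - ((17 + (5/3)*2) + (2 - 6)) = 2 - ((17 + 10/3) - 4) = 2 - (61/3 - 4) = 2 - 1*49/3 = 2 - 49/3 = -43/3 ≈ -14.333)
(-130*P)*h = -130*(-43/3)*(-57) = (5590/3)*(-57) = -106210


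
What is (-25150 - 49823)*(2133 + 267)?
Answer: -179935200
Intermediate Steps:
(-25150 - 49823)*(2133 + 267) = -74973*2400 = -179935200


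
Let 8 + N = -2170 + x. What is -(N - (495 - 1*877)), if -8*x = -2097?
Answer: 12271/8 ≈ 1533.9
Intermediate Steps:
x = 2097/8 (x = -1/8*(-2097) = 2097/8 ≈ 262.13)
N = -15327/8 (N = -8 + (-2170 + 2097/8) = -8 - 15263/8 = -15327/8 ≈ -1915.9)
-(N - (495 - 1*877)) = -(-15327/8 - (495 - 1*877)) = -(-15327/8 - (495 - 877)) = -(-15327/8 - 1*(-382)) = -(-15327/8 + 382) = -1*(-12271/8) = 12271/8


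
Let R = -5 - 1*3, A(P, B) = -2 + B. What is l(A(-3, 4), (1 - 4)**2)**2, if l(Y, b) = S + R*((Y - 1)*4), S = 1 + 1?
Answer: 900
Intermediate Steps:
S = 2
R = -8 (R = -5 - 3 = -8)
l(Y, b) = 34 - 32*Y (l(Y, b) = 2 - 8*(Y - 1)*4 = 2 - 8*(-1 + Y)*4 = 2 - 8*(-4 + 4*Y) = 2 + (32 - 32*Y) = 34 - 32*Y)
l(A(-3, 4), (1 - 4)**2)**2 = (34 - 32*(-2 + 4))**2 = (34 - 32*2)**2 = (34 - 64)**2 = (-30)**2 = 900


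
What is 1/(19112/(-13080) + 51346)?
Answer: 1635/83948321 ≈ 1.9476e-5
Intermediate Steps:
1/(19112/(-13080) + 51346) = 1/(19112*(-1/13080) + 51346) = 1/(-2389/1635 + 51346) = 1/(83948321/1635) = 1635/83948321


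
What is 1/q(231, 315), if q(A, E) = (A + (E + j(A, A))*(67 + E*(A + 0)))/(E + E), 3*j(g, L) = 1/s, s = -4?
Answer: 378/13761745 ≈ 2.7467e-5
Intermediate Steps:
j(g, L) = -1/12 (j(g, L) = (⅓)/(-4) = (⅓)*(-¼) = -1/12)
q(A, E) = (A + (67 + A*E)*(-1/12 + E))/(2*E) (q(A, E) = (A + (E - 1/12)*(67 + E*(A + 0)))/(E + E) = (A + (-1/12 + E)*(67 + E*A))/((2*E)) = (A + (-1/12 + E)*(67 + A*E))*(1/(2*E)) = (A + (67 + A*E)*(-1/12 + E))*(1/(2*E)) = (A + (67 + A*E)*(-1/12 + E))/(2*E))
1/q(231, 315) = 1/((1/24)*(-67 + 12*231 + 315*(804 - 1*231 + 12*231*315))/315) = 1/((1/24)*(1/315)*(-67 + 2772 + 315*(804 - 231 + 873180))) = 1/((1/24)*(1/315)*(-67 + 2772 + 315*873753)) = 1/((1/24)*(1/315)*(-67 + 2772 + 275232195)) = 1/((1/24)*(1/315)*275234900) = 1/(13761745/378) = 378/13761745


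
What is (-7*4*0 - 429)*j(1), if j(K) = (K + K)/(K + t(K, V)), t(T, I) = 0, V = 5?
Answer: -858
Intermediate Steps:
j(K) = 2 (j(K) = (K + K)/(K + 0) = (2*K)/K = 2)
(-7*4*0 - 429)*j(1) = (-7*4*0 - 429)*2 = (-28*0 - 429)*2 = (0 - 429)*2 = -429*2 = -858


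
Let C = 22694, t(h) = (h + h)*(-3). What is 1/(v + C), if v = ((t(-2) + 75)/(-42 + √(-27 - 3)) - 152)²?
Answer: 2*(14*√30 + 289*I)/(1291160*√30 + 26844039*I) ≈ 2.1542e-5 - 3.7973e-8*I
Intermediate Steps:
t(h) = -6*h (t(h) = (2*h)*(-3) = -6*h)
v = (-152 + 87/(-42 + I*√30))² (v = ((-6*(-2) + 75)/(-42 + √(-27 - 3)) - 152)² = ((12 + 75)/(-42 + √(-30)) - 152)² = (87/(-42 + I*√30) - 152)² = (-152 + 87/(-42 + I*√30))² ≈ 23727.0 + 81.83*I)
1/(v + C) = 1/((655728*√30 + 13726907*I)/(2*(14*√30 + 289*I)) + 22694) = 1/(22694 + (655728*√30 + 13726907*I)/(2*(14*√30 + 289*I)))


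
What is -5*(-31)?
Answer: 155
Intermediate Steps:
-5*(-31) = 155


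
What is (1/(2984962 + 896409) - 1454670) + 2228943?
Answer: 3005240768284/3881371 ≈ 7.7427e+5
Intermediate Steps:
(1/(2984962 + 896409) - 1454670) + 2228943 = (1/3881371 - 1454670) + 2228943 = -5646113952569/3881371 + 2228943 = 3005240768284/3881371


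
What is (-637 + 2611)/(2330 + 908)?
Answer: 987/1619 ≈ 0.60964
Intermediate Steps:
(-637 + 2611)/(2330 + 908) = 1974/3238 = 1974*(1/3238) = 987/1619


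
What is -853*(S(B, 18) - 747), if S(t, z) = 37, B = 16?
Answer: 605630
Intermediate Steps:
-853*(S(B, 18) - 747) = -853*(37 - 747) = -853*(-710) = 605630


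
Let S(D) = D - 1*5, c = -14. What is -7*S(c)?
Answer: 133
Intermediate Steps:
S(D) = -5 + D (S(D) = D - 5 = -5 + D)
-7*S(c) = -7*(-5 - 14) = -7*(-19) = 133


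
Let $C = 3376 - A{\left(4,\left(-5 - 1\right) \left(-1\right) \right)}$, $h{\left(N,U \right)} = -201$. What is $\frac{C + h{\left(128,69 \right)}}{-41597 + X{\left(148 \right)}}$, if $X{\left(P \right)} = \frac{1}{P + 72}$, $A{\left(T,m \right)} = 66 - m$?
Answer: $- \frac{685300}{9151339} \approx -0.074885$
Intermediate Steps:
$C = 3316$ ($C = 3376 - \left(66 - \left(-5 - 1\right) \left(-1\right)\right) = 3376 - \left(66 - \left(-6\right) \left(-1\right)\right) = 3376 - \left(66 - 6\right) = 3376 - 60 = 3316$)
$X{\left(P \right)} = \frac{1}{72 + P}$
$\frac{C + h{\left(128,69 \right)}}{-41597 + X{\left(148 \right)}} = \frac{3316 - 201}{-41597 + \frac{1}{72 + 148}} = \frac{3115}{-41597 + \frac{1}{220}} = \frac{3115}{- \frac{9151339}{220}} = 3115 \left(- \frac{220}{9151339}\right) = - \frac{685300}{9151339}$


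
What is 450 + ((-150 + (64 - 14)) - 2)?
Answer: 348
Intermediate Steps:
450 + ((-150 + (64 - 14)) - 2) = 450 + ((-150 + 50) - 2) = 450 + (-100 - 2) = 450 - 102 = 348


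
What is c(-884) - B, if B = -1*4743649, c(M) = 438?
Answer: 4744087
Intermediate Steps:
B = -4743649
c(-884) - B = 438 - 1*(-4743649) = 438 + 4743649 = 4744087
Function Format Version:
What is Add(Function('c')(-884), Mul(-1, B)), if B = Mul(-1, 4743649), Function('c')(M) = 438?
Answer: 4744087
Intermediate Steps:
B = -4743649
Add(Function('c')(-884), Mul(-1, B)) = Add(438, Mul(-1, -4743649)) = Add(438, 4743649) = 4744087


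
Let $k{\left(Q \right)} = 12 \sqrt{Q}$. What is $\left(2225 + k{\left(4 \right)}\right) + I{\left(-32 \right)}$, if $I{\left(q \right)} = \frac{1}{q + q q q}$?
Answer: $\frac{73767199}{32800} \approx 2249.0$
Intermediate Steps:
$I{\left(q \right)} = \frac{1}{q + q^{3}}$ ($I{\left(q \right)} = \frac{1}{q + q^{2} q} = \frac{1}{q + q^{3}}$)
$\left(2225 + k{\left(4 \right)}\right) + I{\left(-32 \right)} = \left(2225 + 12 \sqrt{4}\right) + \frac{1}{-32 + \left(-32\right)^{3}} = \left(2225 + 12 \cdot 2\right) + \frac{1}{-32 - 32768} = \left(2225 + 24\right) + \frac{1}{-32800} = 2249 - \frac{1}{32800} = \frac{73767199}{32800}$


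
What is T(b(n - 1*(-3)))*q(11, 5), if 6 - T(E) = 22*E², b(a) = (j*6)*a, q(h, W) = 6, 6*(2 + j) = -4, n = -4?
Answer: -33756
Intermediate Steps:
j = -8/3 (j = -2 + (⅙)*(-4) = -2 - ⅔ = -8/3 ≈ -2.6667)
b(a) = -16*a (b(a) = (-8/3*6)*a = -16*a)
T(E) = 6 - 22*E²
T(b(n - 1*(-3)))*q(11, 5) = (6 - 22*256*(-4 - 1*(-3))²)*6 = (6 - 22*256*(-4 + 3)²)*6 = (6 - 22*(-16*(-1))²)*6 = (6 - 22*16²)*6 = (6 - 22*256)*6 = (6 - 5632)*6 = -5626*6 = -33756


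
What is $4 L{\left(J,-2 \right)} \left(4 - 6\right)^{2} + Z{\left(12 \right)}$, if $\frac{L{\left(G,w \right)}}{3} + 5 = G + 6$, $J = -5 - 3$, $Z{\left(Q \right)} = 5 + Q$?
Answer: $-319$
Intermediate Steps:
$J = -8$ ($J = -5 - 3 = -8$)
$L{\left(G,w \right)} = 3 + 3 G$ ($L{\left(G,w \right)} = -15 + 3 \left(G + 6\right) = -15 + 3 \left(6 + G\right) = -15 + \left(18 + 3 G\right) = 3 + 3 G$)
$4 L{\left(J,-2 \right)} \left(4 - 6\right)^{2} + Z{\left(12 \right)} = 4 \left(3 + 3 \left(-8\right)\right) \left(4 - 6\right)^{2} + \left(5 + 12\right) = 4 \left(3 - 24\right) \left(-2\right)^{2} + 17 = 4 \left(-21\right) 4 + 17 = \left(-84\right) 4 + 17 = -336 + 17 = -319$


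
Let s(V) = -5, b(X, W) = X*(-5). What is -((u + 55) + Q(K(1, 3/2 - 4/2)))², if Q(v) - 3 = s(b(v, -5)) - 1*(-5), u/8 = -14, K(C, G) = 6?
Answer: -2916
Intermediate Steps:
b(X, W) = -5*X
u = -112 (u = 8*(-14) = -112)
Q(v) = 3 (Q(v) = 3 + (-5 - 1*(-5)) = 3 + (-5 + 5) = 3 + 0 = 3)
-((u + 55) + Q(K(1, 3/2 - 4/2)))² = -((-112 + 55) + 3)² = -(-57 + 3)² = -1*(-54)² = -1*2916 = -2916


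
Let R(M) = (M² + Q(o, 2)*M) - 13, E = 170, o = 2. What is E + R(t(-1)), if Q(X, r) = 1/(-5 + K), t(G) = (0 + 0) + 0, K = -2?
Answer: 157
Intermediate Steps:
t(G) = 0 (t(G) = 0 + 0 = 0)
Q(X, r) = -⅐ (Q(X, r) = 1/(-5 - 2) = 1/(-7) = -⅐)
R(M) = -13 + M² - M/7 (R(M) = (M² - M/7) - 13 = -13 + M² - M/7)
E + R(t(-1)) = 170 + (-13 + 0² - ⅐*0) = 170 + (-13 + 0 + 0) = 170 - 13 = 157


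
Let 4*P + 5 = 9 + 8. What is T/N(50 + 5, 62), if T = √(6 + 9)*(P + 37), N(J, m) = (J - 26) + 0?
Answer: 40*√15/29 ≈ 5.3420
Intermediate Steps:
P = 3 (P = -5/4 + (9 + 8)/4 = -5/4 + (¼)*17 = -5/4 + 17/4 = 3)
N(J, m) = -26 + J (N(J, m) = (-26 + J) + 0 = -26 + J)
T = 40*√15 (T = √(6 + 9)*(3 + 37) = √15*40 = 40*√15 ≈ 154.92)
T/N(50 + 5, 62) = (40*√15)/(-26 + (50 + 5)) = (40*√15)/(-26 + 55) = (40*√15)/29 = (40*√15)*(1/29) = 40*√15/29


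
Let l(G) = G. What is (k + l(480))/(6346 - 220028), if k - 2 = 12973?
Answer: -13455/213682 ≈ -0.062967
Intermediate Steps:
k = 12975 (k = 2 + 12973 = 12975)
(k + l(480))/(6346 - 220028) = (12975 + 480)/(6346 - 220028) = 13455/(-213682) = 13455*(-1/213682) = -13455/213682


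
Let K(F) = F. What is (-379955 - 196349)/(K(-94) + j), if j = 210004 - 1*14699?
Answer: -576304/195211 ≈ -2.9522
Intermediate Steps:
j = 195305 (j = 210004 - 14699 = 195305)
(-379955 - 196349)/(K(-94) + j) = (-379955 - 196349)/(-94 + 195305) = -576304/195211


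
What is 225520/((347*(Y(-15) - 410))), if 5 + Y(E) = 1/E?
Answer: -1691400/1080211 ≈ -1.5658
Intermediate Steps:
Y(E) = -5 + 1/E
225520/((347*(Y(-15) - 410))) = 225520/((347*((-5 + 1/(-15)) - 410))) = 225520/((347*((-5 - 1/15) - 410))) = 225520/((347*(-76/15 - 410))) = 225520/((347*(-6226/15))) = 225520/(-2160422/15) = 225520*(-15/2160422) = -1691400/1080211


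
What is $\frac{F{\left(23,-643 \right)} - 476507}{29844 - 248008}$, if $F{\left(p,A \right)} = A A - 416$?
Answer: $\frac{31737}{109082} \approx 0.29095$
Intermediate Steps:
$F{\left(p,A \right)} = -416 + A^{2}$ ($F{\left(p,A \right)} = A^{2} - 416 = -416 + A^{2}$)
$\frac{F{\left(23,-643 \right)} - 476507}{29844 - 248008} = \frac{\left(-416 + \left(-643\right)^{2}\right) - 476507}{29844 - 248008} = \frac{\left(-416 + 413449\right) - 476507}{-218164} = \left(413033 - 476507\right) \left(- \frac{1}{218164}\right) = \left(-63474\right) \left(- \frac{1}{218164}\right) = \frac{31737}{109082}$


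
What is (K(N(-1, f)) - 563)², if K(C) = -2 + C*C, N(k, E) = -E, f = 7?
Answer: 266256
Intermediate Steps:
K(C) = -2 + C²
(K(N(-1, f)) - 563)² = ((-2 + (-1*7)²) - 563)² = ((-2 + (-7)²) - 563)² = ((-2 + 49) - 563)² = (47 - 563)² = (-516)² = 266256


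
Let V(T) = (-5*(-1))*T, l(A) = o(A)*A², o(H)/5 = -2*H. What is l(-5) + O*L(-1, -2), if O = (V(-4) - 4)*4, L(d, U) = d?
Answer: 1346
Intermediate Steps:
o(H) = -10*H (o(H) = 5*(-2*H) = -10*H)
l(A) = -10*A³ (l(A) = (-10*A)*A² = -10*A³)
V(T) = 5*T
O = -96 (O = (5*(-4) - 4)*4 = (-20 - 4)*4 = -24*4 = -96)
l(-5) + O*L(-1, -2) = -10*(-5)³ - 96*(-1) = -10*(-125) + 96 = 1250 + 96 = 1346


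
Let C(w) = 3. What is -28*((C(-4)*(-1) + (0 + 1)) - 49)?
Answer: 1428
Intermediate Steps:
-28*((C(-4)*(-1) + (0 + 1)) - 49) = -28*((3*(-1) + (0 + 1)) - 49) = -28*((-3 + 1) - 49) = -28*(-2 - 49) = -28*(-51) = 1428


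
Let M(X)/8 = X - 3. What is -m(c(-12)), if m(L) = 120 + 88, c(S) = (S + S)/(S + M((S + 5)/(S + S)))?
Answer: -208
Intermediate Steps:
M(X) = -24 + 8*X (M(X) = 8*(X - 3) = 8*(-3 + X) = -24 + 8*X)
c(S) = 2*S/(-24 + S + 4*(5 + S)/S) (c(S) = (S + S)/(S + (-24 + 8*((S + 5)/(S + S)))) = (2*S)/(S + (-24 + 8*((5 + S)/((2*S))))) = (2*S)/(S + (-24 + 8*((5 + S)*(1/(2*S))))) = (2*S)/(S + (-24 + 8*((5 + S)/(2*S)))) = (2*S)/(S + (-24 + 4*(5 + S)/S)) = (2*S)/(-24 + S + 4*(5 + S)/S) = 2*S/(-24 + S + 4*(5 + S)/S))
m(L) = 208
-m(c(-12)) = -1*208 = -208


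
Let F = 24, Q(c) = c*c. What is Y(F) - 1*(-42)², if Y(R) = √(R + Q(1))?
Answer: -1759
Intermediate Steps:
Q(c) = c²
Y(R) = √(1 + R) (Y(R) = √(R + 1²) = √(R + 1) = √(1 + R))
Y(F) - 1*(-42)² = √(1 + 24) - 1*(-42)² = √25 - 1*1764 = 5 - 1764 = -1759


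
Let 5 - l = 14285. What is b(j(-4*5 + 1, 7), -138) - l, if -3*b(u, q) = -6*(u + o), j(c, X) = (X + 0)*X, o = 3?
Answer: 14384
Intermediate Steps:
j(c, X) = X**2 (j(c, X) = X*X = X**2)
b(u, q) = 6 + 2*u (b(u, q) = -(-2)*(u + 3) = -(-2)*(3 + u) = -(-18 - 6*u)/3 = 6 + 2*u)
l = -14280 (l = 5 - 1*14285 = 5 - 14285 = -14280)
b(j(-4*5 + 1, 7), -138) - l = (6 + 2*7**2) - 1*(-14280) = (6 + 2*49) + 14280 = (6 + 98) + 14280 = 104 + 14280 = 14384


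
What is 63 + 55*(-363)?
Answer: -19902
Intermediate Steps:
63 + 55*(-363) = 63 - 19965 = -19902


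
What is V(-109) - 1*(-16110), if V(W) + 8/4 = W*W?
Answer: 27989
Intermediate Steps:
V(W) = -2 + W**2 (V(W) = -2 + W*W = -2 + W**2)
V(-109) - 1*(-16110) = (-2 + (-109)**2) - 1*(-16110) = (-2 + 11881) + 16110 = 11879 + 16110 = 27989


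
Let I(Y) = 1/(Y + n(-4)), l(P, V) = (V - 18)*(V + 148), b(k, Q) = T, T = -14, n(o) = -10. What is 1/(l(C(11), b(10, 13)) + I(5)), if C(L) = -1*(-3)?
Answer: -5/21441 ≈ -0.00023320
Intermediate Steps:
C(L) = 3
b(k, Q) = -14
l(P, V) = (-18 + V)*(148 + V)
I(Y) = 1/(-10 + Y) (I(Y) = 1/(Y - 10) = 1/(-10 + Y))
1/(l(C(11), b(10, 13)) + I(5)) = 1/((-2664 + (-14)² + 130*(-14)) + 1/(-10 + 5)) = 1/((-2664 + 196 - 1820) + 1/(-5)) = 1/(-4288 - ⅕) = 1/(-21441/5) = -5/21441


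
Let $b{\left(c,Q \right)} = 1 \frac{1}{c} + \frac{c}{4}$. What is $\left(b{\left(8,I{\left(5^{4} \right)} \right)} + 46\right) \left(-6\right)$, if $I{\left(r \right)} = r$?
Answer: $- \frac{1155}{4} \approx -288.75$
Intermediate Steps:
$b{\left(c,Q \right)} = \frac{1}{c} + \frac{c}{4}$ ($b{\left(c,Q \right)} = \frac{1}{c} + c \frac{1}{4} = \frac{1}{c} + \frac{c}{4}$)
$\left(b{\left(8,I{\left(5^{4} \right)} \right)} + 46\right) \left(-6\right) = \left(\left(\frac{1}{8} + \frac{1}{4} \cdot 8\right) + 46\right) \left(-6\right) = \left(\left(\frac{1}{8} + 2\right) + 46\right) \left(-6\right) = \left(\frac{17}{8} + 46\right) \left(-6\right) = \frac{385}{8} \left(-6\right) = - \frac{1155}{4}$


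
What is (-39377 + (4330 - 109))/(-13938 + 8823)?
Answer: 3196/465 ≈ 6.8731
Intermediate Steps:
(-39377 + (4330 - 109))/(-13938 + 8823) = (-39377 + 4221)/(-5115) = -35156*(-1/5115) = 3196/465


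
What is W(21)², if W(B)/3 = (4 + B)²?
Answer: 3515625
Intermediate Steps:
W(B) = 3*(4 + B)²
W(21)² = (3*(4 + 21)²)² = (3*25²)² = (3*625)² = 1875² = 3515625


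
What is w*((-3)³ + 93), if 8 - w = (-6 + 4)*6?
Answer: 1320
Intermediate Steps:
w = 20 (w = 8 - (-6 + 4)*6 = 8 - (-2)*6 = 8 - 1*(-12) = 8 + 12 = 20)
w*((-3)³ + 93) = 20*((-3)³ + 93) = 20*(-27 + 93) = 20*66 = 1320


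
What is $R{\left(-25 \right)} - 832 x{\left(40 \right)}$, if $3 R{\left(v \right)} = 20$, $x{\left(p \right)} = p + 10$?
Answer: $- \frac{124780}{3} \approx -41593.0$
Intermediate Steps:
$x{\left(p \right)} = 10 + p$
$R{\left(v \right)} = \frac{20}{3}$ ($R{\left(v \right)} = \frac{1}{3} \cdot 20 = \frac{20}{3}$)
$R{\left(-25 \right)} - 832 x{\left(40 \right)} = \frac{20}{3} - 832 \left(10 + 40\right) = \frac{20}{3} - 41600 = - \frac{124780}{3}$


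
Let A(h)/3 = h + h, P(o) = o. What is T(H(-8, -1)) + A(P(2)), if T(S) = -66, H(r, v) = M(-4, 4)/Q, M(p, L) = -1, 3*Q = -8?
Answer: -54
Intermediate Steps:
Q = -8/3 (Q = (1/3)*(-8) = -8/3 ≈ -2.6667)
H(r, v) = 3/8 (H(r, v) = -1/(-8/3) = -1*(-3/8) = 3/8)
A(h) = 6*h (A(h) = 3*(h + h) = 3*(2*h) = 6*h)
T(H(-8, -1)) + A(P(2)) = -66 + 6*2 = -66 + 12 = -54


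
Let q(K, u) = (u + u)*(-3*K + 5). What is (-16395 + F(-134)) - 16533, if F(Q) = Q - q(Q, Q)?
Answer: 76014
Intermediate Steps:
q(K, u) = 2*u*(5 - 3*K) (q(K, u) = (2*u)*(5 - 3*K) = 2*u*(5 - 3*K))
F(Q) = Q - 2*Q*(5 - 3*Q)
(-16395 + F(-134)) - 16533 = (-16395 + 3*(-134)*(-3 + 2*(-134))) - 16533 = (-16395 + 3*(-134)*(-3 - 268)) - 16533 = (-16395 + 3*(-134)*(-271)) - 16533 = (-16395 + 108942) - 16533 = 92547 - 16533 = 76014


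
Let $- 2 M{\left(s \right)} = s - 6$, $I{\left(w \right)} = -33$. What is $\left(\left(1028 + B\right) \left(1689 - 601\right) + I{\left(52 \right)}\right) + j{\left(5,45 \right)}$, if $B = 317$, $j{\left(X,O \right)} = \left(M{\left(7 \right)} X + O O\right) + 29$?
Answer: $\frac{2930757}{2} \approx 1.4654 \cdot 10^{6}$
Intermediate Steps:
$M{\left(s \right)} = 3 - \frac{s}{2}$ ($M{\left(s \right)} = - \frac{s - 6}{2} = - \frac{-6 + s}{2} = 3 - \frac{s}{2}$)
$j{\left(X,O \right)} = 29 + O^{2} - \frac{X}{2}$ ($j{\left(X,O \right)} = \left(\left(3 - \frac{7}{2}\right) X + O O\right) + 29 = \left(\left(3 - \frac{7}{2}\right) X + O^{2}\right) + 29 = \left(- \frac{X}{2} + O^{2}\right) + 29 = \left(O^{2} - \frac{X}{2}\right) + 29 = 29 + O^{2} - \frac{X}{2}$)
$\left(\left(1028 + B\right) \left(1689 - 601\right) + I{\left(52 \right)}\right) + j{\left(5,45 \right)} = \left(\left(1028 + 317\right) \left(1689 - 601\right) - 33\right) + \left(29 + 45^{2} - \frac{5}{2}\right) = \left(1345 \cdot 1088 - 33\right) + \left(29 + 2025 - \frac{5}{2}\right) = \left(1463360 - 33\right) + \frac{4103}{2} = 1463327 + \frac{4103}{2} = \frac{2930757}{2}$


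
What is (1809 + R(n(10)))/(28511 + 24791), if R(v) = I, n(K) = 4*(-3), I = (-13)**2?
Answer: 989/26651 ≈ 0.037109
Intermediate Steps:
I = 169
n(K) = -12
R(v) = 169
(1809 + R(n(10)))/(28511 + 24791) = (1809 + 169)/(28511 + 24791) = 1978/53302 = 1978*(1/53302) = 989/26651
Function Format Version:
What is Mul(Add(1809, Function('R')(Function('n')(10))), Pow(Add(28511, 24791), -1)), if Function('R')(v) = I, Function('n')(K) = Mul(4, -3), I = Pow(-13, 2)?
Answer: Rational(989, 26651) ≈ 0.037109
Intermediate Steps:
I = 169
Function('n')(K) = -12
Function('R')(v) = 169
Mul(Add(1809, Function('R')(Function('n')(10))), Pow(Add(28511, 24791), -1)) = Mul(Add(1809, 169), Pow(Add(28511, 24791), -1)) = Mul(1978, Pow(53302, -1)) = Mul(1978, Rational(1, 53302)) = Rational(989, 26651)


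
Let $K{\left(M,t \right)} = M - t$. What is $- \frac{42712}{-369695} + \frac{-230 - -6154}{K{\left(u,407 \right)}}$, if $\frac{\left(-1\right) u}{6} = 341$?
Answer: $- \frac{2085300644}{906861835} \approx -2.2995$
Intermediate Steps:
$u = -2046$ ($u = \left(-6\right) 341 = -2046$)
$- \frac{42712}{-369695} + \frac{-230 - -6154}{K{\left(u,407 \right)}} = - \frac{42712}{-369695} + \frac{-230 - -6154}{-2046 - 407} = \left(-42712\right) \left(- \frac{1}{369695}\right) + \frac{-230 + 6154}{-2046 - 407} = \frac{42712}{369695} + \frac{5924}{-2453} = \frac{42712}{369695} + 5924 \left(- \frac{1}{2453}\right) = \frac{42712}{369695} - \frac{5924}{2453} = - \frac{2085300644}{906861835}$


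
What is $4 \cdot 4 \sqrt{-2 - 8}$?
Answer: $16 i \sqrt{10} \approx 50.596 i$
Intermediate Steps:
$4 \cdot 4 \sqrt{-2 - 8} = 16 \sqrt{-10} = 16 i \sqrt{10}$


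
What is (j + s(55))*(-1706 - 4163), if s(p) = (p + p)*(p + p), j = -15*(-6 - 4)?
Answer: -71895250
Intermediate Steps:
j = 150 (j = -15*(-10) = 150)
s(p) = 4*p**2 (s(p) = (2*p)*(2*p) = 4*p**2)
(j + s(55))*(-1706 - 4163) = (150 + 4*55**2)*(-1706 - 4163) = (150 + 4*3025)*(-5869) = (150 + 12100)*(-5869) = 12250*(-5869) = -71895250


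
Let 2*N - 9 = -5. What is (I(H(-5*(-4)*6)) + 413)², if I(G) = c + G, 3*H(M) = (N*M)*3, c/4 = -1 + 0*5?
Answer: 421201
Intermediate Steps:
N = 2 (N = 9/2 + (½)*(-5) = 9/2 - 5/2 = 2)
c = -4 (c = 4*(-1 + 0*5) = 4*(-1 + 0) = 4*(-1) = -4)
H(M) = 2*M (H(M) = ((2*M)*3)/3 = (6*M)/3 = 2*M)
I(G) = -4 + G
(I(H(-5*(-4)*6)) + 413)² = ((-4 + 2*(-5*(-4)*6)) + 413)² = ((-4 + 2*(20*6)) + 413)² = ((-4 + 2*120) + 413)² = ((-4 + 240) + 413)² = (236 + 413)² = 649² = 421201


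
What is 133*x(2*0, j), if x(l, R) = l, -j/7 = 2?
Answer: 0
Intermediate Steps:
j = -14 (j = -7*2 = -14)
133*x(2*0, j) = 133*(2*0) = 133*0 = 0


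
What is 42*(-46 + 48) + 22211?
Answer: 22295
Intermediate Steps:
42*(-46 + 48) + 22211 = 42*2 + 22211 = 84 + 22211 = 22295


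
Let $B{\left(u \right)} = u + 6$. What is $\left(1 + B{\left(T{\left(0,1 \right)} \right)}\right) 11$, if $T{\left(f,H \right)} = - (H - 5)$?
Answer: $121$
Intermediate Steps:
$T{\left(f,H \right)} = 5 - H$ ($T{\left(f,H \right)} = - (-5 + H) = 5 - H$)
$B{\left(u \right)} = 6 + u$
$\left(1 + B{\left(T{\left(0,1 \right)} \right)}\right) 11 = \left(1 + \left(6 + \left(5 - 1\right)\right)\right) 11 = \left(1 + \left(6 + 4\right)\right) 11 = \left(1 + 10\right) 11 = 11 \cdot 11 = 121$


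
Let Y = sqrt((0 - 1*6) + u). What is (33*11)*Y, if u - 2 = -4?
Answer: 726*I*sqrt(2) ≈ 1026.7*I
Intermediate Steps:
u = -2 (u = 2 - 4 = -2)
Y = 2*I*sqrt(2) (Y = sqrt((0 - 1*6) - 2) = sqrt((0 - 6) - 2) = sqrt(-6 - 2) = sqrt(-8) = 2*I*sqrt(2) ≈ 2.8284*I)
(33*11)*Y = (33*11)*(2*I*sqrt(2)) = 363*(2*I*sqrt(2)) = 726*I*sqrt(2)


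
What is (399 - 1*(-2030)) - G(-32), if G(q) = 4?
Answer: 2425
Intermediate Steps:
(399 - 1*(-2030)) - G(-32) = (399 - 1*(-2030)) - 1*4 = (399 + 2030) - 4 = 2429 - 4 = 2425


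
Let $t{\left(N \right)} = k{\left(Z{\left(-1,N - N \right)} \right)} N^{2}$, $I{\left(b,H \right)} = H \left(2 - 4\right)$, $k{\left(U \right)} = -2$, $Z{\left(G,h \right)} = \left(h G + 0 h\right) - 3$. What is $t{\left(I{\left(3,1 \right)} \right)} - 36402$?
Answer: $-36410$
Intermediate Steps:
$Z{\left(G,h \right)} = -3 + G h$ ($Z{\left(G,h \right)} = \left(G h + 0\right) - 3 = G h - 3 = -3 + G h$)
$I{\left(b,H \right)} = - 2 H$ ($I{\left(b,H \right)} = H \left(-2\right) = - 2 H$)
$t{\left(N \right)} = - 2 N^{2}$
$t{\left(I{\left(3,1 \right)} \right)} - 36402 = - 2 \left(\left(-2\right) 1\right)^{2} - 36402 = - 2 \left(-2\right)^{2} - 36402 = \left(-2\right) 4 - 36402 = -8 - 36402 = -36410$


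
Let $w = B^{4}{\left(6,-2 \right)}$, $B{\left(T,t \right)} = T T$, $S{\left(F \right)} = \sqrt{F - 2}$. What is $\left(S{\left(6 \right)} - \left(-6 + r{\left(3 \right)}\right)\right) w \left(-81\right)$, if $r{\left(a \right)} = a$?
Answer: $-680244480$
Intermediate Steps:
$S{\left(F \right)} = \sqrt{-2 + F}$
$B{\left(T,t \right)} = T^{2}$
$w = 1679616$ ($w = \left(6^{2}\right)^{4} = 36^{4} = 1679616$)
$\left(S{\left(6 \right)} - \left(-6 + r{\left(3 \right)}\right)\right) w \left(-81\right) = \left(\sqrt{-2 + 6} + \left(6 - 3\right)\right) 1679616 \left(-81\right) = \left(\sqrt{4} + \left(6 - 3\right)\right) 1679616 \left(-81\right) = \left(2 + 3\right) 1679616 \left(-81\right) = 5 \cdot 1679616 \left(-81\right) = 8398080 \left(-81\right) = -680244480$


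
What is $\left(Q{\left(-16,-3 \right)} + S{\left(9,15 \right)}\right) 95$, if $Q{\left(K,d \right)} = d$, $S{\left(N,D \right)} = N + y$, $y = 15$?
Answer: $1995$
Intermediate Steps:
$S{\left(N,D \right)} = 15 + N$ ($S{\left(N,D \right)} = N + 15 = 15 + N$)
$\left(Q{\left(-16,-3 \right)} + S{\left(9,15 \right)}\right) 95 = \left(-3 + \left(15 + 9\right)\right) 95 = \left(-3 + 24\right) 95 = 21 \cdot 95 = 1995$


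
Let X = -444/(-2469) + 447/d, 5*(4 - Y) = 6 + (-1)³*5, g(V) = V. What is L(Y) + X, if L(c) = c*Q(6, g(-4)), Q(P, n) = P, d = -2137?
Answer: 200239589/8793755 ≈ 22.771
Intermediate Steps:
Y = 19/5 (Y = 4 - (6 + (-1)³*5)/5 = 4 - (6 - 1*5)/5 = 4 - (6 - 5)/5 = 4 - ⅕*1 = 4 - ⅕ = 19/5 ≈ 3.8000)
X = -51605/1758751 (X = -444/(-2469) + 447/(-2137) = -444*(-1/2469) + 447*(-1/2137) = 148/823 - 447/2137 = -51605/1758751 ≈ -0.029342)
L(c) = 6*c (L(c) = c*6 = 6*c)
L(Y) + X = 6*(19/5) - 51605/1758751 = 114/5 - 51605/1758751 = 200239589/8793755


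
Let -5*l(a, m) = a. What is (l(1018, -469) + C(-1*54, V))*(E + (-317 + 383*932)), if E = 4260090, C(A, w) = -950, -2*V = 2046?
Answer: -26629292872/5 ≈ -5.3259e+9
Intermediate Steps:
V = -1023 (V = -½*2046 = -1023)
l(a, m) = -a/5
(l(1018, -469) + C(-1*54, V))*(E + (-317 + 383*932)) = (-⅕*1018 - 950)*(4260090 + (-317 + 383*932)) = (-1018/5 - 950)*(4260090 + (-317 + 356956)) = -5768*(4260090 + 356639)/5 = -5768/5*4616729 = -26629292872/5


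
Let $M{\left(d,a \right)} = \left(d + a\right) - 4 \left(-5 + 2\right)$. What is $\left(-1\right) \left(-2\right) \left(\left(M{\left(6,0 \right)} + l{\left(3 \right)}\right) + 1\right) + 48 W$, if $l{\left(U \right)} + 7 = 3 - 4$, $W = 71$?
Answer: $3430$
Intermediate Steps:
$l{\left(U \right)} = -8$ ($l{\left(U \right)} = -7 + \left(3 - 4\right) = -7 - 1 = -8$)
$M{\left(d,a \right)} = 12 + a + d$ ($M{\left(d,a \right)} = \left(a + d\right) - -12 = \left(a + d\right) + 12 = 12 + a + d$)
$\left(-1\right) \left(-2\right) \left(\left(M{\left(6,0 \right)} + l{\left(3 \right)}\right) + 1\right) + 48 W = \left(-1\right) \left(-2\right) \left(\left(\left(12 + 0 + 6\right) - 8\right) + 1\right) + 48 \cdot 71 = 2 \left(\left(18 - 8\right) + 1\right) + 3408 = 2 \left(10 + 1\right) + 3408 = 2 \cdot 11 + 3408 = 22 + 3408 = 3430$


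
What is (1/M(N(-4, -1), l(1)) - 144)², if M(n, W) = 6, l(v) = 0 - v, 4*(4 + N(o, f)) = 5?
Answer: 744769/36 ≈ 20688.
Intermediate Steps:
N(o, f) = -11/4 (N(o, f) = -4 + (¼)*5 = -4 + 5/4 = -11/4)
l(v) = -v
(1/M(N(-4, -1), l(1)) - 144)² = (1/6 - 144)² = (⅙ - 144)² = (-863/6)² = 744769/36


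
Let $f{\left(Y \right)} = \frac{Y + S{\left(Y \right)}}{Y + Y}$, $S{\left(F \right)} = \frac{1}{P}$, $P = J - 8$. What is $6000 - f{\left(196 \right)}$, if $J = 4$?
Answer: $\frac{9407217}{1568} \approx 5999.5$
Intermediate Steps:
$P = -4$ ($P = 4 - 8 = -4$)
$S{\left(F \right)} = - \frac{1}{4}$ ($S{\left(F \right)} = \frac{1}{-4} = - \frac{1}{4}$)
$f{\left(Y \right)} = \frac{- \frac{1}{4} + Y}{2 Y}$ ($f{\left(Y \right)} = \frac{Y - \frac{1}{4}}{Y + Y} = \frac{- \frac{1}{4} + Y}{2 Y}$)
$6000 - f{\left(196 \right)} = 6000 - \frac{-1 + 4 \cdot 196}{8 \cdot 196} = 6000 - \frac{1}{8} \cdot \frac{1}{196} \left(-1 + 784\right) = 6000 - \frac{1}{8} \cdot \frac{1}{196} \cdot 783 = 6000 - \frac{783}{1568} = \frac{9407217}{1568}$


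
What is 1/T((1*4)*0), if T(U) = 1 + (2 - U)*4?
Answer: ⅑ ≈ 0.11111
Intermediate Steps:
T(U) = 9 - 4*U (T(U) = 1 + (8 - 4*U) = 9 - 4*U)
1/T((1*4)*0) = 1/(9 - 4*1*4*0) = 1/(9 - 16*0) = 1/(9 - 4*0) = 1/(9 + 0) = 1/9 = ⅑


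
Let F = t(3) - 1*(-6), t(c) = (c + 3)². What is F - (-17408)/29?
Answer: 18626/29 ≈ 642.28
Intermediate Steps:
t(c) = (3 + c)²
F = 42 (F = (3 + 3)² - 1*(-6) = 6² + 6 = 36 + 6 = 42)
F - (-17408)/29 = 42 - (-17408)/29 = 42 - 128*(-136/29) = 42 + 17408/29 = 18626/29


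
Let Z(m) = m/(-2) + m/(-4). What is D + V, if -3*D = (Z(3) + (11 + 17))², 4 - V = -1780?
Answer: 75023/48 ≈ 1563.0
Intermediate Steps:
V = 1784 (V = 4 - 1*(-1780) = 4 + 1780 = 1784)
Z(m) = -3*m/4 (Z(m) = m*(-½) + m*(-¼) = -m/2 - m/4 = -3*m/4)
D = -10609/48 (D = -(-¾*3 + (11 + 17))²/3 = -(-9/4 + 28)²/3 = -(103/4)²/3 = -⅓*10609/16 = -10609/48 ≈ -221.02)
D + V = -10609/48 + 1784 = 75023/48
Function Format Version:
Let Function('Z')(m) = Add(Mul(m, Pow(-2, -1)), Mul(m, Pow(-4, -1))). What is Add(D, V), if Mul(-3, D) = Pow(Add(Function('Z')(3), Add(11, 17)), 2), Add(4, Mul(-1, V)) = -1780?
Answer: Rational(75023, 48) ≈ 1563.0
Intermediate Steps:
V = 1784 (V = Add(4, Mul(-1, -1780)) = Add(4, 1780) = 1784)
Function('Z')(m) = Mul(Rational(-3, 4), m) (Function('Z')(m) = Add(Mul(m, Rational(-1, 2)), Mul(m, Rational(-1, 4))) = Add(Mul(Rational(-1, 2), m), Mul(Rational(-1, 4), m)) = Mul(Rational(-3, 4), m))
D = Rational(-10609, 48) (D = Mul(Rational(-1, 3), Pow(Add(Mul(Rational(-3, 4), 3), Add(11, 17)), 2)) = Mul(Rational(-1, 3), Pow(Add(Rational(-9, 4), 28), 2)) = Mul(Rational(-1, 3), Pow(Rational(103, 4), 2)) = Mul(Rational(-1, 3), Rational(10609, 16)) = Rational(-10609, 48) ≈ -221.02)
Add(D, V) = Add(Rational(-10609, 48), 1784) = Rational(75023, 48)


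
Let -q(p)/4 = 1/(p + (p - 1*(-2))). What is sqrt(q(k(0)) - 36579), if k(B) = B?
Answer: I*sqrt(36581) ≈ 191.26*I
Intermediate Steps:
q(p) = -4/(2 + 2*p) (q(p) = -4/(p + (p - 1*(-2))) = -4/(p + (p + 2)) = -4/(p + (2 + p)) = -4/(2 + 2*p))
sqrt(q(k(0)) - 36579) = sqrt(-2/(1 + 0) - 36579) = sqrt(-2/1 - 36579) = sqrt(-2*1 - 36579) = sqrt(-2 - 36579) = sqrt(-36581) = I*sqrt(36581)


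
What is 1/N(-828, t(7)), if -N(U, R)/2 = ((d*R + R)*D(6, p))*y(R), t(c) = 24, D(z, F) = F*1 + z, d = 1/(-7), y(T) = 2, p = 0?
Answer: -7/3456 ≈ -0.0020255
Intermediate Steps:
d = -⅐ ≈ -0.14286
D(z, F) = F + z
N(U, R) = -144*R/7 (N(U, R) = -2*(-R/7 + R)*(0 + 6)*2 = -2*(6*R/7)*6*2 = -2*36*R/7*2 = -144*R/7)
1/N(-828, t(7)) = 1/(-144/7*24) = 1/(-3456/7) = -7/3456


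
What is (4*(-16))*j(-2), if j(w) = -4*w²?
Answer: 1024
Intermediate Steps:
(4*(-16))*j(-2) = (4*(-16))*(-4*(-2)²) = -(-256)*4 = -64*(-16) = 1024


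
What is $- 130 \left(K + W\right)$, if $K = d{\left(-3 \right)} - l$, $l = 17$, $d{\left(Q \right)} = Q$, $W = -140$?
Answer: $20800$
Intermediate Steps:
$K = -20$ ($K = -3 - 17 = -20$)
$- 130 \left(K + W\right) = - 130 \left(-20 - 140\right) = \left(-130\right) \left(-160\right) = 20800$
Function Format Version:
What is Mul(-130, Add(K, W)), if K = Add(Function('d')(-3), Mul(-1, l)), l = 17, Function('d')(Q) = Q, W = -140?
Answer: 20800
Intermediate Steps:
K = -20 (K = Add(-3, Mul(-1, 17)) = Add(-3, -17) = -20)
Mul(-130, Add(K, W)) = Mul(-130, Add(-20, -140)) = Mul(-130, -160) = 20800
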